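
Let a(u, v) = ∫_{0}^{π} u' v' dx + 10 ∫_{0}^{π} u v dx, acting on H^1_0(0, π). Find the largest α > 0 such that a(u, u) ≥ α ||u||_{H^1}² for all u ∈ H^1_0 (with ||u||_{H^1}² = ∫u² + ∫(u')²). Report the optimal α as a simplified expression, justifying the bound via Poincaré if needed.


α = 1

Coercivity of a(·,·) on H^1_0(0, π) means a(u, u) ≥ α ||u||_{H^1}² for every u ∈ H^1_0.
The interval has length L = π, and Poincaré/coercivity depend only on L. Here a(u, u) = ∫(u')² + (10)·∫u².
Here c = 10 ≥ 1, so a(u,u) = ∫(u')² + c∫u² ≥ ∫(u')² + ∫u² = ||u||_{H^1}², i.e. α = 1 works. No larger α is possible: a(u,u) ≥ α||u||_{H^1}² means (1−α)∫(u')² ≥ (α−c)∫u², and for the modes u_n = sin(nπ(x−x₀)/L) (x₀ the left endpoint) one has ∫u_n²/∫(u_n')² = (L/(nπ))² → 0, so a(u_n,u_n)/||u_n||_{H^1}² → 1. Hence the optimal constant is α = 1.
Therefore α = 1.


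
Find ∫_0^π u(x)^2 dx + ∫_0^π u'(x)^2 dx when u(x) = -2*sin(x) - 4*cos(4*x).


||u||_{H^1(0,π)}^2 = -544/15 + 140*π

u'(x) = 16*sin(4*x) - 2*cos(x).
Expand u² and (u')² and integrate term by term on (0, π), using: for integers n ≥ 1, ∫_0^π sin²(nx) dx = ∫_0^π cos²(nx) dx = π/2; for n ≠ n', ∫_0^π sin(nx)sin(n'x) dx = ∫_0^π cos(nx)cos(n'x) dx = 0; and by product-to-sum, ∫_0^π sin(nx)cos(n'x) dx = ½∫_0^π [sin((n+n')x) + sin((n−n')x)] dx, which is 0 when n+n' is even and 2n/(n²−n'²) when n+n' is odd (it need not vanish on (0, π)).
  u² squared terms: (-4)²·∫cos(4x)² dx = 16·π/2 = 8*π;  (-2)²·∫sin(x)² dx = 4·π/2 = 2*π.
  u² cross terms: 2·(-4)·(-2)·∫cos(4x)·sin(x) dx = 16·(-2/15) = -32/15.
  So ∫_0^π u² dx = 8*π + 2*π − 32/15 = -32/15 + 10*π.
  (u')² squared terms: (-2)²·∫cos(x)² dx = 4·π/2 = 2*π;  (16)²·∫sin(4x)² dx = 256·π/2 = 128*π.
  (u')² cross terms: 2·(-2)·(16)·∫cos(x)·sin(4x) dx = -64·(8/15) = -512/15.
  So ∫_0^π (u')² dx = 2*π + 128*π − 512/15 = -512/15 + 130*π.
||u||_{H^1}^2 = (-32/15 + 10*π) + (-512/15 + 130*π) = -544/15 + 140*π.


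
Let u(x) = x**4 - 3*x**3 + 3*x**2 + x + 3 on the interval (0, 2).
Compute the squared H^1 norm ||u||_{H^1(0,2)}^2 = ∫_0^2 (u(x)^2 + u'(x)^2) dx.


||u||_{H^1}^2 = 26128/315

The H^1 norm (squared) on an interval (0, L) is
  ||u||_{H^1}^2 = ∫_0^L u(x)^2 dx + ∫_0^L u'(x)^2 dx.
Compute u'(x) = 4*x**3 - 9*x**2 + 6*x + 1.
Then u(x)^2 = x**8 - 6*x**7 + 15*x**6 - 16*x**5 + 9*x**4 - 12*x**3 + 19*x**2 + 6*x + 9 and u'(x)^2 = 16*x**6 - 72*x**5 + 129*x**4 - 100*x**3 + 18*x**2 + 12*x + 1.
Integrate each monomial from 0 to 2 using ∫_0^2 c·x^n dx = c·2^(n+1)/(n+1):
  ∫_0^2 u(x)^2 dx = ∫_0^2 (x^8 - 6*x^7 + 15*x^6 - 16*x^5 + 9*x^4 - 12*x^3 + 19*x^2 + 6*x + 9) dx. Term by term:
    ∫_0^2 x^8 dx = 512/9;  ∫_0^2 -6*x^7 dx = -192;  ∫_0^2 15*x^6 dx = 1920/7;
    ∫_0^2 -16*x^5 dx = -512/3;  ∫_0^2 9*x^4 dx = 288/5;  ∫_0^2 -12*x^3 dx = -48;
    ∫_0^2 19*x^2 dx = 152/3;  ∫_0^2 6*x dx = 12;  ∫_0^2 9 dx = 18.
  Sum: 512/9 − 192 + 1920/7 − 512/3 + 288/5 − 48 + 152/3 + 12 + 18 = 18514/315.
  ∫_0^2 u'(x)^2 dx = ∫_0^2 (16*x^6 - 72*x^5 + 129*x^4 - 100*x^3 + 18*x^2 + 12*x + 1) dx. Term by term:
    ∫_0^2 16*x^6 dx = 2048/7;  ∫_0^2 -72*x^5 dx = -768;  ∫_0^2 129*x^4 dx = 4128/5;
    ∫_0^2 -100*x^3 dx = -400;  ∫_0^2 18*x^2 dx = 48;  ∫_0^2 12*x dx = 24;
    ∫_0^2 1 dx = 2.
  Sum: 2048/7 − 768 + 4128/5 − 400 + 48 + 24 + 2 = 846/35.
Adding: ||u||_{H^1}^2 = 18514/315 + 846/35 = 26128/315.


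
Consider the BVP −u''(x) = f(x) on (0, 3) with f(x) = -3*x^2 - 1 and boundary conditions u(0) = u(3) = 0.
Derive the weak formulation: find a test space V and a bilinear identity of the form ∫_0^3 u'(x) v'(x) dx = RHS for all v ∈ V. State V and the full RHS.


V = H^1_0(0, 3) (so v(0) = v(3) = 0); weak form: ∫_0^3 u'v' dx = ∫_0^3 (-3*x^2 - 1) v dx for all v ∈ V.

Multiply both sides by a test function v and integrate from 0 to 3:
  ∫_0^3 −u''(x) v(x) dx = ∫_0^3 f(x) v(x) dx.
Integrate the LHS by parts once:
  ∫_0^3 −u'' v dx = −[u'(x) v(x)]_0^3 + ∫_0^3 u'(x) v'(x) dx.
Thus ∫_0^3 u'(x) v'(x) dx = ∫_0^3 f(x) v(x) dx + [u'(x) v(x)]_0^3.
Choose V so that boundary terms are either known or forced to vanish.
u is Dirichlet: u(0) = u(3) = 0. Let V = H^1_0(0, 3); then v(0) = v(3) = 0, and [u' v]_0^3 = 0.
Weak formulation: find u (satisfying any essential BC) such that ∫_0^3 u'(x) v'(x) dx = ∫_0^3 f v dx for all v ∈ V.
Substituting f(x) = -3*x^2 - 1, the right-hand side is ∫_0^3 (-3*x^2 - 1) v dx.


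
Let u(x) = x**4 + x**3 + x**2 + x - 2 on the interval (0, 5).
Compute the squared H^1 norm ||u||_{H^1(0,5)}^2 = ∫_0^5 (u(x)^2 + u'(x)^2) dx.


||u||_{H^1}^2 = 155677925/252

The H^1 norm (squared) on an interval (0, L) is
  ||u||_{H^1}^2 = ∫_0^L u(x)^2 dx + ∫_0^L u'(x)^2 dx.
Compute u'(x) = 4*x**3 + 3*x**2 + 2*x + 1.
Then u(x)^2 = x**8 + 2*x**7 + 3*x**6 + 4*x**5 - x**4 - 2*x**3 - 3*x**2 - 4*x + 4 and u'(x)^2 = 16*x**6 + 24*x**5 + 25*x**4 + 20*x**3 + 10*x**2 + 4*x + 1.
Integrate each monomial from 0 to 5 using ∫_0^5 c·x^n dx = c·5^(n+1)/(n+1):
  ∫_0^5 u(x)^2 dx = ∫_0^5 (x^8 + 2*x^7 + 3*x^6 + 4*x^5 - x^4 - 2*x^3 - 3*x^2 - 4*x + 4) dx. Term by term:
    ∫_0^5 x^8 dx = 1953125/9;  ∫_0^5 2*x^7 dx = 390625/4;  ∫_0^5 3*x^6 dx = 234375/7;
    ∫_0^5 4*x^5 dx = 31250/3;  ∫_0^5 -x^4 dx = -625;  ∫_0^5 -2*x^3 dx = -625/2;
    ∫_0^5 -3*x^2 dx = -125;  ∫_0^5 -4*x dx = -50;  ∫_0^5 4 dx = 20.
  Sum: 1953125/9 + 390625/4 + 234375/7 + 31250/3 − 625 − 625/2 − 125 − 50 + 20 = 90084065/252.
  ∫_0^5 u'(x)^2 dx = ∫_0^5 (16*x^6 + 24*x^5 + 25*x^4 + 20*x^3 + 10*x^2 + 4*x + 1) dx. Term by term:
    ∫_0^5 16*x^6 dx = 1250000/7;  ∫_0^5 24*x^5 dx = 62500;  ∫_0^5 25*x^4 dx = 15625;
    ∫_0^5 20*x^3 dx = 3125;  ∫_0^5 10*x^2 dx = 1250/3;  ∫_0^5 4*x dx = 50;
    ∫_0^5 1 dx = 5.
  Sum: 1250000/7 + 62500 + 15625 + 3125 + 1250/3 + 50 + 5 = 5466155/21.
Adding: ||u||_{H^1}^2 = 90084065/252 + 5466155/21 = 155677925/252.


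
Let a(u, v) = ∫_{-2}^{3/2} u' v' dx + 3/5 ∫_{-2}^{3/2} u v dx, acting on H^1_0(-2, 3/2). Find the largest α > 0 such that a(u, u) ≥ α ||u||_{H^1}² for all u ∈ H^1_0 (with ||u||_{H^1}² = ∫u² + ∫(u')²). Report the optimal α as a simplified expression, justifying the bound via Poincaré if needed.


α = (147 + 20*π^2)/(5*(4*π^2 + 49))

Coercivity of a(·,·) on H^1_0(-2, 3/2) means a(u, u) ≥ α ||u||_{H^1}² for every u ∈ H^1_0.
The interval has length L = 7/2, and Poincaré/coercivity depend only on L. Here a(u, u) = ∫(u')² + (3/5)·∫u².
Here 0 < c = 3/5 < 1. The condition a(u,u) ≥ α||u||_{H^1}² reads (1−α)∫(u')² ≥ (α−c)∫u². Any admissible α is ≤ 1 (rapidly oscillating u have ∫u²/∫(u')² → 0), and α = 1 would force 0 ≥ (1−c)∫u², impossible since c < 1; so 1−α > 0. By the sharp Poincaré inequality on H^1_0 of an interval of length L, ∫(u')² ≥ (π/L)²∫u² with equality for the first sine mode sin(π(x−x₀)/L) (x₀ the left endpoint), so the inequality holds for all u iff (1−α)(π/L)² ≥ α − c, i.e. α ≤ ((π/L)² + c)/((π/L)² + 1) = (1 + c(L/π)²)/(1 + (L/π)²). With (π/L)² = 4*π^2/49 and c = 3/5, the largest admissible constant is α = ((π/L)² + c)/((π/L)² + 1).
Simplifying, α = (147 + 20*π^2)/(5*(4*π^2 + 49)).


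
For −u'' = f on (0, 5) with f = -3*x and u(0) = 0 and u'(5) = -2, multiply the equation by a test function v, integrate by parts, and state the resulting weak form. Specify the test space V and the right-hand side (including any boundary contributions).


V = {v ∈ H^1(0, 5) : v(0) = 0} (test functions vanish at x = 0 where u is specified); weak form: ∫_0^5 u'v' dx = ∫_0^5 (-3*x) v dx − 2·v(5) for all v ∈ V.

Multiply both sides by a test function v and integrate from 0 to 5:
  ∫_0^5 −u''(x) v(x) dx = ∫_0^5 f(x) v(x) dx.
Integrate the LHS by parts once:
  ∫_0^5 −u'' v dx = −[u'(x) v(x)]_0^5 + ∫_0^5 u'(x) v'(x) dx.
Thus ∫_0^5 u'(x) v'(x) dx = ∫_0^5 f(x) v(x) dx + [u'(x) v(x)]_0^5.
Choose V so that boundary terms are either known or forced to vanish.
Mixed BC: u(0) = 0 (Dirichlet) and u'(5) = -2 (Neumann). Define V = {v ∈ H^1(0, 5) : v(0) = 0}. Then [u' v]_0^5 = u'(5)·v(5) − u'(0)·0 = − 2·v(5).
Weak formulation: find u (satisfying any essential BC) such that ∫_0^5 u'(x) v'(x) dx = ∫_0^5 f v dx − 2·v(5) for all v ∈ V (Dirichlet at 0 absorbed into V; Neumann datum at x = 5 contributes the boundary term).
Substituting f(x) = -3*x, the right-hand side is ∫_0^5 (-3*x) v dx − 2·v(5).


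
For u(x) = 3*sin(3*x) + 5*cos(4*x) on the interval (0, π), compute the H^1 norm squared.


||u||_{H^1(0,π)}^2 = -3060/7 + 515*π/2

u'(x) = -20*sin(4*x) + 9*cos(3*x).
Expand u² and (u')² and integrate term by term on (0, π), using: for integers n ≥ 1, ∫_0^π sin²(nx) dx = ∫_0^π cos²(nx) dx = π/2; for n ≠ n', ∫_0^π sin(nx)sin(n'x) dx = ∫_0^π cos(nx)cos(n'x) dx = 0; and by product-to-sum, ∫_0^π sin(nx)cos(n'x) dx = ½∫_0^π [sin((n+n')x) + sin((n−n')x)] dx, which is 0 when n+n' is even and 2n/(n²−n'²) when n+n' is odd (it need not vanish on (0, π)).
  u² squared terms: (3)²·∫sin(3x)² dx = 9·π/2 = 9*π/2;  (5)²·∫cos(4x)² dx = 25·π/2 = 25*π/2.
  u² cross terms: 2·(3)·(5)·∫sin(3x)·cos(4x) dx = 30·(-6/7) = -180/7.
  So ∫_0^π u² dx = 9*π/2 + 25*π/2 − 180/7 = -180/7 + 17*π.
  (u')² squared terms: (-20)²·∫sin(4x)² dx = 400·π/2 = 200*π;  (9)²·∫cos(3x)² dx = 81·π/2 = 81*π/2.
  (u')² cross terms: 2·(-20)·(9)·∫sin(4x)·cos(3x) dx = -360·(8/7) = -2880/7.
  So ∫_0^π (u')² dx = 200*π + 81*π/2 − 2880/7 = -2880/7 + 481*π/2.
||u||_{H^1}^2 = (-180/7 + 17*π) + (-2880/7 + 481*π/2) = -3060/7 + 515*π/2.


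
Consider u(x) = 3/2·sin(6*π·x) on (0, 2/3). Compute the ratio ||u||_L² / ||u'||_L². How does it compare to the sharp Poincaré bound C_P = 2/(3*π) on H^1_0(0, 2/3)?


||u||_L² / ||u'||_L² = 1/(6*π) < C_P = 2/(3*π).

u(x) = 3/2·sin(6*π·x), so u'(x) = 9*π*cos(6*π*x).
Writing u(x) = A·sin(kπx/L) with A = 3/2 and k = 4, use ∫_0^L sin²(kπx/L) dx = L/2 and ∫_0^L cos²(kπx/L) dx = L/2.
u² = 9/4·sin²(6*π·x) and (u')² = 81*π^2·cos²(6*π·x), and each of sin², cos² integrates to L/2 = 1/3 over (0, 2/3).
∫_0^2/3 u² dx = 3/4, so ||u||_L² = sqrt(3)/2.
∫_0^2/3 (u')² dx = 27*π^2, so ||u'||_L² = 3*sqrt(3)*π.
Ratio ||u||_L² / ||u'||_L² = 1/(6*π).
Sharp Poincaré constant on H^1_0(0, 2/3) is C_P = L/π = 2/(3*π), achieved by sin(3*π/2·x).
This is the k = 4 harmonic; the ratio L/(kπ) is strictly less than C_P = L/π, consistent with the sharp inequality ||u||_L² ≤ C_P ||u'||_L².


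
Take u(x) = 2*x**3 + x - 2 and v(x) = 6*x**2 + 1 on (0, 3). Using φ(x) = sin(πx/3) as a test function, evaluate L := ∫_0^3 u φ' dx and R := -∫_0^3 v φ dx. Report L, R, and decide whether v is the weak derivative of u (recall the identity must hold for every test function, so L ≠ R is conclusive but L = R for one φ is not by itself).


LHS = -168/π + 648/π^3, RHS = -168/π + 648/π^3. Yes, v = u' weakly.

u(x) = 2*x**3 + x - 2, classical derivative u'(x) = 6*x**2 + 1.
φ(x) = sin(πx/3), so φ'(x) = π*cos(π*x/3)/3.
Note φ(0) = φ(3) = 0, so the boundary term u·φ vanishes.
LHS = ∫_0^3 u(x) φ'(x) dx = ∫_0^3 (2*π*x^3*cos(π*x/3)/3 + π*x*cos(π*x/3)/3 - 2*π*cos(π*x/3)/3) dx. Term by term:
  ∫_0^3 -2*π*cos(π*x/3)/3 dx = 0;  ∫_0^3 π*x*cos(π*x/3)/3 dx = -6/π;  ∫_0^3 2*π*x^3*cos(π*x/3)/3 dx = -162/π + 648/π^3.
Sum: 0 − 6/π + -162/π + 648/π^3 = -168/π + 648/π^3.
So LHS = -168/π + 648/π^3.
∫_0^3 v(x) φ(x) dx = ∫_0^3 (6*x^2*sin(π*x/3) + sin(π*x/3)) dx. Term by term:
  ∫_0^3 6*x^2*sin(π*x/3) dx = -648/π^3 + 162/π;  ∫_0^3 sin(π*x/3) dx = 6/π.
Sum: -648/π^3 + 162/π + 6/π = -648/π^3 + 168/π.
So RHS = -∫_0^3 v(x) φ(x) dx = -168/π + 648/π^3.
LHS = RHS, so the identity holds for this test φ.
Moreover u is smooth here and v(x) = u'(x) = 6*x**2 + 1 pointwise, so the identity holds for every test function. Hence v is the weak derivative of u.


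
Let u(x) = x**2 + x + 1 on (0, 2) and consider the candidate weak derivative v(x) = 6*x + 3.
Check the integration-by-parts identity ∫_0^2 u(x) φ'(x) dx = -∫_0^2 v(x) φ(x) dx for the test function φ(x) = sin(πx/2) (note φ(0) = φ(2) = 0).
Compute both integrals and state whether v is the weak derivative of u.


LHS = -12/π, RHS = -36/π. No, v is not the weak derivative of u.

u(x) = x**2 + x + 1, classical derivative u'(x) = 2*x + 1.
φ(x) = sin(πx/2), so φ'(x) = π*cos(π*x/2)/2.
Note φ(0) = φ(2) = 0, so the boundary term u·φ vanishes.
LHS = ∫_0^2 u(x) φ'(x) dx = ∫_0^2 (π*x^2*cos(π*x/2)/2 + π*x*cos(π*x/2)/2 + π*cos(π*x/2)/2) dx. Term by term:
  ∫_0^2 π*cos(π*x/2)/2 dx = 0;  ∫_0^2 π*x*cos(π*x/2)/2 dx = -4/π;  ∫_0^2 π*x^2*cos(π*x/2)/2 dx = -8/π.
Sum: 0 − 4/π − 8/π = -12/π.
So LHS = -12/π.
∫_0^2 v(x) φ(x) dx = ∫_0^2 (6*x*sin(π*x/2) + 3*sin(π*x/2)) dx. Term by term:
  ∫_0^2 3*sin(π*x/2) dx = 12/π;  ∫_0^2 6*x*sin(π*x/2) dx = 24/π.
Sum: 12/π + 24/π = 36/π.
So RHS = -∫_0^2 v(x) φ(x) dx = -36/π.
LHS − RHS = 24/π ≠ 0, so the identity fails.
(For a valid weak derivative the identity must hold for EVERY test function, in particular this one. The failure shows v is NOT the weak derivative of u.)
Correct weak derivative would be u'(x) = 2*x + 1.


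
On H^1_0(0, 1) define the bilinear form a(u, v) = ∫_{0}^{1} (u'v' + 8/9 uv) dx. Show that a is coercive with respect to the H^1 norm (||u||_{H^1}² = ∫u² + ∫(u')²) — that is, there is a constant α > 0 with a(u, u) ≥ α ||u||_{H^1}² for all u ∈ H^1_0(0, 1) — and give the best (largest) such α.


α = (8/9 + π^2)/(1 + π^2)

Coercivity of a(·,·) on H^1_0(0, 1) means a(u, u) ≥ α ||u||_{H^1}² for every u ∈ H^1_0.
The interval has length L = 1, and Poincaré/coercivity depend only on L. Here a(u, u) = ∫(u')² + (8/9)·∫u².
Here 0 < c = 8/9 < 1. The condition a(u,u) ≥ α||u||_{H^1}² reads (1−α)∫(u')² ≥ (α−c)∫u². Any admissible α is ≤ 1 (rapidly oscillating u have ∫u²/∫(u')² → 0), and α = 1 would force 0 ≥ (1−c)∫u², impossible since c < 1; so 1−α > 0. By the sharp Poincaré inequality on H^1_0 of an interval of length L, ∫(u')² ≥ (π/L)²∫u² with equality for the first sine mode sin(π(x−x₀)/L) (x₀ the left endpoint), so the inequality holds for all u iff (1−α)(π/L)² ≥ α − c, i.e. α ≤ ((π/L)² + c)/((π/L)² + 1) = (1 + c(L/π)²)/(1 + (L/π)²). With (π/L)² = π^2 and c = 8/9, the largest admissible constant is α = ((π/L)² + c)/((π/L)² + 1).
Simplifying, α = (8/9 + π^2)/(1 + π^2).


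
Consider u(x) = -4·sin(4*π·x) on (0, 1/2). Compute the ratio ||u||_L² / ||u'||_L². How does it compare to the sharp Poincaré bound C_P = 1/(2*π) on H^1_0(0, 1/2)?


||u||_L² / ||u'||_L² = 1/(4*π) < C_P = 1/(2*π).

u(x) = -4·sin(4*π·x), so u'(x) = -16*π*cos(4*π*x).
Writing u(x) = A·sin(kπx/L) with A = -4 and k = 2, use ∫_0^L sin²(kπx/L) dx = L/2 and ∫_0^L cos²(kπx/L) dx = L/2.
u² = 16·sin²(4*π·x) and (u')² = 256*π^2·cos²(4*π·x), and each of sin², cos² integrates to L/2 = 1/4 over (0, 1/2).
∫_0^1/2 u² dx = 4, so ||u||_L² = 2.
∫_0^1/2 (u')² dx = 64*π^2, so ||u'||_L² = 8*π.
Ratio ||u||_L² / ||u'||_L² = 1/(4*π).
Sharp Poincaré constant on H^1_0(0, 1/2) is C_P = L/π = 1/(2*π), achieved by sin(2*π·x).
This is the k = 2 harmonic; the ratio L/(kπ) is strictly less than C_P = L/π, consistent with the sharp inequality ||u||_L² ≤ C_P ||u'||_L².


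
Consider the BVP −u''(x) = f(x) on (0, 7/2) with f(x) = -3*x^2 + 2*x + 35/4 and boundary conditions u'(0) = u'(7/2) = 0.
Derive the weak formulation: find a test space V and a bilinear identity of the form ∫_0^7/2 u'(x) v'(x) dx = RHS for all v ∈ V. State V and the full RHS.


V = H^1(0, 7/2) (no boundary constraint on v; u is determined up to an additive constant); weak form: ∫_0^7/2 u'v' dx = ∫_0^7/2 (-3*x^2 + 2*x + 35/4) v dx for all v ∈ V.

Multiply both sides by a test function v and integrate from 0 to 7/2:
  ∫_0^7/2 −u''(x) v(x) dx = ∫_0^7/2 f(x) v(x) dx.
Integrate the LHS by parts once:
  ∫_0^7/2 −u'' v dx = −[u'(x) v(x)]_0^7/2 + ∫_0^7/2 u'(x) v'(x) dx.
Thus ∫_0^7/2 u'(x) v'(x) dx = ∫_0^7/2 f(x) v(x) dx + [u'(x) v(x)]_0^7/2.
Choose V so that boundary terms are either known or forced to vanish.
u has homogeneous Neumann: u'(0) = u'(7/2) = 0. So [u' v]_0^7/2 = 0·v(7/2) − 0·v(0) = 0 for any v; take V = H^1(0, 7/2).
Weak formulation: find u (satisfying any essential BC) such that ∫_0^7/2 u'(x) v'(x) dx = ∫_0^7/2 f v dx for all v ∈ V (homogeneous Neumann, so boundary terms vanish).
Substituting f(x) = -3*x^2 + 2*x + 35/4, the right-hand side is ∫_0^7/2 (-3*x^2 + 2*x + 35/4) v dx.
Compatibility check (pure Neumann): taking v ≡ 1 ∈ V gives 0 = ∫_0^7/2 f dx + (0) − (0), i.e. ∫_0^7/2 f dx must equal u'(0) − u'(7/2) = 0. Indeed ∫_0^7/2 (-3*x^2 + 2*x + 35/4) dx = 0, so the data are compatible. The solution is then unique only up to an additive constant (fix it e.g. by requiring ∫_0^7/2 u dx = 0).


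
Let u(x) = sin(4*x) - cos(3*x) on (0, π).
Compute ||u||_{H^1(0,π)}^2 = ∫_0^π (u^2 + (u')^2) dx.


||u||_{H^1(0,π)}^2 = -160/7 + 27*π/2

u'(x) = 3*sin(3*x) + 4*cos(4*x).
Expand u² and (u')² and integrate term by term on (0, π), using: for integers n ≥ 1, ∫_0^π sin²(nx) dx = ∫_0^π cos²(nx) dx = π/2; for n ≠ n', ∫_0^π sin(nx)sin(n'x) dx = ∫_0^π cos(nx)cos(n'x) dx = 0; and by product-to-sum, ∫_0^π sin(nx)cos(n'x) dx = ½∫_0^π [sin((n+n')x) + sin((n−n')x)] dx, which is 0 when n+n' is even and 2n/(n²−n'²) when n+n' is odd (it need not vanish on (0, π)).
  u² squared terms: (-1)²·∫cos(3x)² dx = 1·π/2 = π/2;  (1)²·∫sin(4x)² dx = 1·π/2 = π/2.
  u² cross terms: 2·(-1)·(1)·∫cos(3x)·sin(4x) dx = -2·(8/7) = -16/7.
  So ∫_0^π u² dx = π/2 + π/2 − 16/7 = -16/7 + π.
  (u')² squared terms: (3)²·∫sin(3x)² dx = 9·π/2 = 9*π/2;  (4)²·∫cos(4x)² dx = 16·π/2 = 8*π.
  (u')² cross terms: 2·(3)·(4)·∫sin(3x)·cos(4x) dx = 24·(-6/7) = -144/7.
  So ∫_0^π (u')² dx = 9*π/2 + 8*π − 144/7 = -144/7 + 25*π/2.
||u||_{H^1}^2 = (-16/7 + π) + (-144/7 + 25*π/2) = -160/7 + 27*π/2.


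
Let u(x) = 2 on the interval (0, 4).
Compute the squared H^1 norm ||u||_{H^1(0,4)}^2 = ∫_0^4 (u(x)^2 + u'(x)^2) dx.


||u||_{H^1}^2 = 16

The H^1 norm (squared) on an interval (0, L) is
  ||u||_{H^1}^2 = ∫_0^L u(x)^2 dx + ∫_0^L u'(x)^2 dx.
Compute u'(x) = 0.
Then u(x)^2 = 4 and u'(x)^2 = 0.
Integrate each monomial from 0 to 4 using ∫_0^4 c·x^n dx = c·4^(n+1)/(n+1):
  ∫_0^4 u(x)^2 dx = ∫_0^4 (4) dx. Term by term:
    ∫_0^4 4 dx = 16.
  ∫_0^4 u'(x)^2 dx = ∫_0^4 (0) dx. Term by term:
    ∫_0^4 0 dx = 0.
Adding: ||u||_{H^1}^2 = 16 + 0 = 16.


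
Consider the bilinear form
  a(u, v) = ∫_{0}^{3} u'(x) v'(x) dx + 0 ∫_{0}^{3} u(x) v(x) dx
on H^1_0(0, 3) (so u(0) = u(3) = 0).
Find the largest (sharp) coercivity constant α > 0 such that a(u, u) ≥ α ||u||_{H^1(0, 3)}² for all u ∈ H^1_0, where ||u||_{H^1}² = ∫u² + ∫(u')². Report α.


α = π^2/(9 + π^2)

Coercivity of a(·,·) on H^1_0(0, 3) means a(u, u) ≥ α ||u||_{H^1}² for every u ∈ H^1_0.
The interval has length L = 3, and Poincaré/coercivity depend only on L. Here a(u, u) = ∫(u')² + (0)·∫u².
Here c = 0, so a(u,u) = ∫(u')² alone. The condition a(u,u) ≥ α||u||_{H^1}² reads (1−α)∫(u')² ≥ (α−c)∫u². Any admissible α is ≤ 1 (rapidly oscillating u have ∫u²/∫(u')² → 0), and α = 1 would force 0 ≥ (1−c)∫u², impossible since c < 1; so 1−α > 0. By the sharp Poincaré inequality on H^1_0 of an interval of length L, ∫(u')² ≥ (π/L)²∫u² with equality for the first sine mode sin(π(x−x₀)/L) (x₀ the left endpoint), so the inequality holds for all u iff (1−α)(π/L)² ≥ α − c, i.e. α ≤ ((π/L)² + c)/((π/L)² + 1) = (1 + c(L/π)²)/(1 + (L/π)²). (Direct route, valid since c ≤ 0: Poincaré gives c∫u² ≥ c(L/π)²∫(u')², so a(u,u) ≥ (1 + c(L/π)²)∫(u')², while ||u||_{H^1}² ≤ (1 + (L/π)²)∫(u')²; dividing yields the same α.) With (π/L)² = π^2/9 and c = 0, the largest admissible constant is α = ((π/L)² + c)/((π/L)² + 1).
Simplifying, α = π^2/(9 + π^2).


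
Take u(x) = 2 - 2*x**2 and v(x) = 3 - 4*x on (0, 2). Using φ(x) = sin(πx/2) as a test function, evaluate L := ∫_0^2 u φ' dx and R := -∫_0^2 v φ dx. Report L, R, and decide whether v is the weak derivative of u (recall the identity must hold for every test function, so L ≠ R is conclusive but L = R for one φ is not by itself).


LHS = 16/π, RHS = 4/π. No, v is not the weak derivative of u.

u(x) = 2 - 2*x**2, classical derivative u'(x) = -4*x.
φ(x) = sin(πx/2), so φ'(x) = π*cos(π*x/2)/2.
Note φ(0) = φ(2) = 0, so the boundary term u·φ vanishes.
LHS = ∫_0^2 u(x) φ'(x) dx = ∫_0^2 (-π*x^2*cos(π*x/2) + π*cos(π*x/2)) dx. Term by term:
  ∫_0^2 π*cos(π*x/2) dx = 0;  ∫_0^2 -π*x^2*cos(π*x/2) dx = 16/π.
Sum: 0 + 16/π = 16/π.
So LHS = 16/π.
∫_0^2 v(x) φ(x) dx = ∫_0^2 (-4*x*sin(π*x/2) + 3*sin(π*x/2)) dx. Term by term:
  ∫_0^2 3*sin(π*x/2) dx = 12/π;  ∫_0^2 -4*x*sin(π*x/2) dx = -16/π.
Sum: 12/π − 16/π = -4/π.
So RHS = -∫_0^2 v(x) φ(x) dx = 4/π.
LHS − RHS = 12/π ≠ 0, so the identity fails.
(For a valid weak derivative the identity must hold for EVERY test function, in particular this one. The failure shows v is NOT the weak derivative of u.)
Correct weak derivative would be u'(x) = -4*x.


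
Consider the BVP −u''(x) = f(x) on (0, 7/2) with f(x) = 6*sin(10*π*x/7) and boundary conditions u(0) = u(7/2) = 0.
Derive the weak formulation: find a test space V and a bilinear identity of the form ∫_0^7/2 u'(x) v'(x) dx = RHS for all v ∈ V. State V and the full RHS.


V = H^1_0(0, 7/2) (so v(0) = v(7/2) = 0); weak form: ∫_0^7/2 u'v' dx = ∫_0^7/2 (6*sin(10*π*x/7)) v dx for all v ∈ V.

Multiply both sides by a test function v and integrate from 0 to 7/2:
  ∫_0^7/2 −u''(x) v(x) dx = ∫_0^7/2 f(x) v(x) dx.
Integrate the LHS by parts once:
  ∫_0^7/2 −u'' v dx = −[u'(x) v(x)]_0^7/2 + ∫_0^7/2 u'(x) v'(x) dx.
Thus ∫_0^7/2 u'(x) v'(x) dx = ∫_0^7/2 f(x) v(x) dx + [u'(x) v(x)]_0^7/2.
Choose V so that boundary terms are either known or forced to vanish.
u is Dirichlet: u(0) = u(7/2) = 0. Let V = H^1_0(0, 7/2); then v(0) = v(7/2) = 0, and [u' v]_0^7/2 = 0.
Weak formulation: find u (satisfying any essential BC) such that ∫_0^7/2 u'(x) v'(x) dx = ∫_0^7/2 f v dx for all v ∈ V.
Substituting f(x) = 6*sin(10*π*x/7), the right-hand side is ∫_0^7/2 (6*sin(10*π*x/7)) v dx.


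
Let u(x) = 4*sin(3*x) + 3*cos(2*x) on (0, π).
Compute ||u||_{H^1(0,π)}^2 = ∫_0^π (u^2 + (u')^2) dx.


||u||_{H^1(0,π)}^2 = 144 + 205*π/2

u'(x) = -6*sin(2*x) + 12*cos(3*x).
Expand u² and (u')² and integrate term by term on (0, π), using: for integers n ≥ 1, ∫_0^π sin²(nx) dx = ∫_0^π cos²(nx) dx = π/2; for n ≠ n', ∫_0^π sin(nx)sin(n'x) dx = ∫_0^π cos(nx)cos(n'x) dx = 0; and by product-to-sum, ∫_0^π sin(nx)cos(n'x) dx = ½∫_0^π [sin((n+n')x) + sin((n−n')x)] dx, which is 0 when n+n' is even and 2n/(n²−n'²) when n+n' is odd (it need not vanish on (0, π)).
  u² squared terms: (3)²·∫cos(2x)² dx = 9·π/2 = 9*π/2;  (4)²·∫sin(3x)² dx = 16·π/2 = 8*π.
  u² cross terms: 2·(3)·(4)·∫cos(2x)·sin(3x) dx = 24·(6/5) = 144/5.
  So ∫_0^π u² dx = 9*π/2 + 8*π + 144/5 = 144/5 + 25*π/2.
  (u')² squared terms: (-6)²·∫sin(2x)² dx = 36·π/2 = 18*π;  (12)²·∫cos(3x)² dx = 144·π/2 = 72*π.
  (u')² cross terms: 2·(-6)·(12)·∫sin(2x)·cos(3x) dx = -144·(-4/5) = 576/5.
  So ∫_0^π (u')² dx = 18*π + 72*π + 576/5 = 576/5 + 90*π.
||u||_{H^1}^2 = (144/5 + 25*π/2) + (576/5 + 90*π) = 144 + 205*π/2.


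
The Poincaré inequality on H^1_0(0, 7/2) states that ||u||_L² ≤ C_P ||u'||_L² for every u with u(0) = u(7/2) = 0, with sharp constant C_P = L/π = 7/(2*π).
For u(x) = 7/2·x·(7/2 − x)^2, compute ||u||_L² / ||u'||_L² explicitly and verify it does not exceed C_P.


||u||_L² / ||u'||_L² = sqrt(14)/4 < C_P = 7/(2*π).

u(x) = 7/2·x·(7/2 − x)^2, so u'(x) = 21*x^2/2 - 49*x + 343/8.
u(x) = 7/2·x·(7/2 − x)^2 vanishes at x = 0 and x = 7/2, so u ∈ H^1_0(0, 7/2). Differentiate via the product rule and integrate the resulting polynomials term by term.
  ∫_0^7/2 u² dx = ∫_0^7/2 (49*x^6/4 - 343*x^5/2 + 7203*x^4/8 - 16807*x^3/8 + 117649*x^2/64) dx. Term by term:
    ∫_0^7/2 49*x^6/4 dx = 5764801/512;  ∫_0^7/2 -343*x^5/2 dx = -40353607/768;  ∫_0^7/2 7203*x^4/8 dx = 121060821/1280;
    ∫_0^7/2 -16807*x^3/8 dx = -40353607/512;  ∫_0^7/2 117649*x^2/64 dx = 40353607/1536.
  Sum: 5764801/512 − 40353607/768 + 121060821/1280 − 40353607/512 + 40353607/1536 = 5764801/7680.
  ∫_0^7/2 (u')² dx = ∫_0^7/2 (441*x^4/4 - 1029*x^3 + 26411*x^2/8 - 16807*x/4 + 117649/64) dx. Term by term:
    ∫_0^7/2 441*x^4/4 dx = 7411887/640;  ∫_0^7/2 -1029*x^3 dx = -2470629/64;  ∫_0^7/2 26411*x^2/8 dx = 9058973/192;
    ∫_0^7/2 -16807*x/4 dx = -823543/32;  ∫_0^7/2 117649/64 dx = 823543/128.
  Sum: 7411887/640 − 2470629/64 + 9058973/192 − 823543/32 + 823543/128 = 823543/960.
∫_0^7/2 u² dx = 5764801/7680, so ||u||_L² = 2401*sqrt(30)/480.
∫_0^7/2 (u')² dx = 823543/960, so ||u'||_L² = 343*sqrt(105)/120.
Ratio ||u||_L² / ||u'||_L² = sqrt(14)/4.
Sharp Poincaré constant on H^1_0(0, 7/2) is C_P = L/π = 7/(2*π), achieved by sin(2*π/7·x).
A polynomial bump cannot attain the sharp Poincaré constant (only the first sine eigenfunction does), so the ratio is strictly less than C_P, consistent with ||u||_L² ≤ C_P ||u'||_L².


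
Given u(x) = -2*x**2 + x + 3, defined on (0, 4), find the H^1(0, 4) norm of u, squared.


||u||_{H^1}^2 = 10408/15

The H^1 norm (squared) on an interval (0, L) is
  ||u||_{H^1}^2 = ∫_0^L u(x)^2 dx + ∫_0^L u'(x)^2 dx.
Compute u'(x) = 1 - 4*x.
Then u(x)^2 = 4*x**4 - 4*x**3 - 11*x**2 + 6*x + 9 and u'(x)^2 = 16*x**2 - 8*x + 1.
Integrate each monomial from 0 to 4 using ∫_0^4 c·x^n dx = c·4^(n+1)/(n+1):
  ∫_0^4 u(x)^2 dx = ∫_0^4 (4*x^4 - 4*x^3 - 11*x^2 + 6*x + 9) dx. Term by term:
    ∫_0^4 4*x^4 dx = 4096/5;  ∫_0^4 -4*x^3 dx = -256;  ∫_0^4 -11*x^2 dx = -704/3;
    ∫_0^4 6*x dx = 48;  ∫_0^4 9 dx = 36.
  Sum: 4096/5 − 256 − 704/3 + 48 + 36 = 6188/15.
  ∫_0^4 u'(x)^2 dx = ∫_0^4 (16*x^2 - 8*x + 1) dx. Term by term:
    ∫_0^4 16*x^2 dx = 1024/3;  ∫_0^4 -8*x dx = -64;  ∫_0^4 1 dx = 4.
  Sum: 1024/3 − 64 + 4 = 844/3.
Adding: ||u||_{H^1}^2 = 6188/15 + 844/3 = 10408/15.


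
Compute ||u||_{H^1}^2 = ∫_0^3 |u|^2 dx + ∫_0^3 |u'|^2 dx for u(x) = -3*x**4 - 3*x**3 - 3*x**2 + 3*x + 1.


||u||_{H^1}^2 = 3481059/28

The H^1 norm (squared) on an interval (0, L) is
  ||u||_{H^1}^2 = ∫_0^L u(x)^2 dx + ∫_0^L u'(x)^2 dx.
Compute u'(x) = -12*x**3 - 9*x**2 - 6*x + 3.
Then u(x)^2 = 9*x**8 + 18*x**7 + 27*x**6 - 15*x**4 - 24*x**3 + 3*x**2 + 6*x + 1 and u'(x)^2 = 144*x**6 + 216*x**5 + 225*x**4 + 36*x**3 - 18*x**2 - 36*x + 9.
Integrate each monomial from 0 to 3 using ∫_0^3 c·x^n dx = c·3^(n+1)/(n+1):
  ∫_0^3 u(x)^2 dx = ∫_0^3 (9*x^8 + 18*x^7 + 27*x^6 - 15*x^4 - 24*x^3 + 3*x^2 + 6*x + 1) dx. Term by term:
    ∫_0^3 9*x^8 dx = 19683;  ∫_0^3 18*x^7 dx = 59049/4;  ∫_0^3 27*x^6 dx = 59049/7;
    ∫_0^3 -15*x^4 dx = -729;  ∫_0^3 -24*x^3 dx = -486;  ∫_0^3 3*x^2 dx = 27;
    ∫_0^3 6*x dx = 27;  ∫_0^3 1 dx = 3.
  Sum: 19683 + 59049/4 + 59049/7 − 729 − 486 + 27 + 27 + 3 = 1168239/28.
  ∫_0^3 u'(x)^2 dx = ∫_0^3 (144*x^6 + 216*x^5 + 225*x^4 + 36*x^3 - 18*x^2 - 36*x + 9) dx. Term by term:
    ∫_0^3 144*x^6 dx = 314928/7;  ∫_0^3 216*x^5 dx = 26244;  ∫_0^3 225*x^4 dx = 10935;
    ∫_0^3 36*x^3 dx = 729;  ∫_0^3 -18*x^2 dx = -162;  ∫_0^3 -36*x dx = -162;
    ∫_0^3 9 dx = 27.
  Sum: 314928/7 + 26244 + 10935 + 729 − 162 − 162 + 27 = 578205/7.
Adding: ||u||_{H^1}^2 = 1168239/28 + 578205/7 = 3481059/28.


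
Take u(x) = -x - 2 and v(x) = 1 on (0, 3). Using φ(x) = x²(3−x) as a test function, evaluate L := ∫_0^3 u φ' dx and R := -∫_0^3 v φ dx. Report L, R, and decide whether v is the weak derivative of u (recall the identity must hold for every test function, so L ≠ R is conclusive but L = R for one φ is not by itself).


LHS = 27/4, RHS = -27/4. No, v is not the weak derivative of u.

u(x) = -x - 2, classical derivative u'(x) = -1.
φ(x) = x²(3−x), so φ'(x) = 3*x*(2 - x).
Note φ(0) = φ(3) = 0, so the boundary term u·φ vanishes.
LHS = ∫_0^3 u(x) φ'(x) dx = ∫_0^3 (3*x^3 - 12*x) dx. Term by term:
  ∫_0^3 3*x^3 dx = 243/4;  ∫_0^3 -12*x dx = -54.
Sum: 243/4 − 54 = 27/4.
So LHS = 27/4.
∫_0^3 v(x) φ(x) dx = ∫_0^3 (-x^3 + 3*x^2) dx. Term by term:
  ∫_0^3 -x^3 dx = -81/4;  ∫_0^3 3*x^2 dx = 27.
Sum: -81/4 + 27 = 27/4.
So RHS = -∫_0^3 v(x) φ(x) dx = -27/4.
LHS − RHS = 27/2 ≠ 0, so the identity fails.
(For a valid weak derivative the identity must hold for EVERY test function, in particular this one. The failure shows v is NOT the weak derivative of u.)
Correct weak derivative would be u'(x) = -1.


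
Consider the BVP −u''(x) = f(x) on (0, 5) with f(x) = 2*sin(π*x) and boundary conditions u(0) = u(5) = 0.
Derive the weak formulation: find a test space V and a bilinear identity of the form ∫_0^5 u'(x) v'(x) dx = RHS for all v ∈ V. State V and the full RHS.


V = H^1_0(0, 5) (so v(0) = v(5) = 0); weak form: ∫_0^5 u'v' dx = ∫_0^5 (2*sin(π*x)) v dx for all v ∈ V.

Multiply both sides by a test function v and integrate from 0 to 5:
  ∫_0^5 −u''(x) v(x) dx = ∫_0^5 f(x) v(x) dx.
Integrate the LHS by parts once:
  ∫_0^5 −u'' v dx = −[u'(x) v(x)]_0^5 + ∫_0^5 u'(x) v'(x) dx.
Thus ∫_0^5 u'(x) v'(x) dx = ∫_0^5 f(x) v(x) dx + [u'(x) v(x)]_0^5.
Choose V so that boundary terms are either known or forced to vanish.
u is Dirichlet: u(0) = u(5) = 0. Let V = H^1_0(0, 5); then v(0) = v(5) = 0, and [u' v]_0^5 = 0.
Weak formulation: find u (satisfying any essential BC) such that ∫_0^5 u'(x) v'(x) dx = ∫_0^5 f v dx for all v ∈ V.
Substituting f(x) = 2*sin(π*x), the right-hand side is ∫_0^5 (2*sin(π*x)) v dx.


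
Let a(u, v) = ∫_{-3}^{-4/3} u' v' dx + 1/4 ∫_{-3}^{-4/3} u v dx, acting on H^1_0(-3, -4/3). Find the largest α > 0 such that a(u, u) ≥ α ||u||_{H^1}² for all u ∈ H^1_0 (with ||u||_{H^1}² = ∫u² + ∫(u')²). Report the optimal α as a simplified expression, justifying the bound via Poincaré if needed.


α = (25 + 36*π^2)/(4*(25 + 9*π^2))

Coercivity of a(·,·) on H^1_0(-3, -4/3) means a(u, u) ≥ α ||u||_{H^1}² for every u ∈ H^1_0.
The interval has length L = 5/3, and Poincaré/coercivity depend only on L. Here a(u, u) = ∫(u')² + (1/4)·∫u².
Here 0 < c = 1/4 < 1. The condition a(u,u) ≥ α||u||_{H^1}² reads (1−α)∫(u')² ≥ (α−c)∫u². Any admissible α is ≤ 1 (rapidly oscillating u have ∫u²/∫(u')² → 0), and α = 1 would force 0 ≥ (1−c)∫u², impossible since c < 1; so 1−α > 0. By the sharp Poincaré inequality on H^1_0 of an interval of length L, ∫(u')² ≥ (π/L)²∫u² with equality for the first sine mode sin(π(x−x₀)/L) (x₀ the left endpoint), so the inequality holds for all u iff (1−α)(π/L)² ≥ α − c, i.e. α ≤ ((π/L)² + c)/((π/L)² + 1) = (1 + c(L/π)²)/(1 + (L/π)²). With (π/L)² = 9*π^2/25 and c = 1/4, the largest admissible constant is α = ((π/L)² + c)/((π/L)² + 1).
Simplifying, α = (25 + 36*π^2)/(4*(25 + 9*π^2)).


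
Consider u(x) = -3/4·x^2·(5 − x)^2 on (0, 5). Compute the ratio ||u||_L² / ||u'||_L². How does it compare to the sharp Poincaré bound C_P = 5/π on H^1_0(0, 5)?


||u||_L² / ||u'||_L² = 5*sqrt(3)/6 < C_P = 5/π.

u(x) = -3/4·x^2·(5 − x)^2, so u'(x) = 3*x*(x*(5 - x) - (x - 5)^2)/2.
u(x) = -3/4·x^2·(5 − x)^2 vanishes at x = 0 and x = 5, so u ∈ H^1_0(0, 5). Differentiate via the product rule and integrate the resulting polynomials term by term.
  ∫_0^5 u² dx = ∫_0^5 (9*x^8/16 - 45*x^7/4 + 675*x^6/8 - 1125*x^5/4 + 5625*x^4/16) dx. Term by term:
    ∫_0^5 9*x^8/16 dx = 1953125/16;  ∫_0^5 -45*x^7/4 dx = -17578125/32;  ∫_0^5 675*x^6/8 dx = 52734375/56;
    ∫_0^5 -1125*x^5/4 dx = -5859375/8;  ∫_0^5 5625*x^4/16 dx = 3515625/16.
  Sum: 1953125/16 − 17578125/32 + 52734375/56 − 5859375/8 + 3515625/16 = 390625/224.
  ∫_0^5 (u')² dx = ∫_0^5 (9*x^6 - 135*x^5 + 2925*x^4/4 - 3375*x^3/2 + 5625*x^2/4) dx. Term by term:
    ∫_0^5 9*x^6 dx = 703125/7;  ∫_0^5 -135*x^5 dx = -703125/2;  ∫_0^5 2925*x^4/4 dx = 1828125/4;
    ∫_0^5 -3375*x^3/2 dx = -2109375/8;  ∫_0^5 5625*x^2/4 dx = 234375/4.
  Sum: 703125/7 − 703125/2 + 1828125/4 − 2109375/8 + 234375/4 = 46875/56.
∫_0^5 u² dx = 390625/224, so ||u||_L² = 625*sqrt(14)/56.
∫_0^5 (u')² dx = 46875/56, so ||u'||_L² = 125*sqrt(42)/28.
Ratio ||u||_L² / ||u'||_L² = 5*sqrt(3)/6.
Sharp Poincaré constant on H^1_0(0, 5) is C_P = L/π = 5/π, achieved by sin(π/5·x).
A polynomial bump cannot attain the sharp Poincaré constant (only the first sine eigenfunction does), so the ratio is strictly less than C_P, consistent with ||u||_L² ≤ C_P ||u'||_L².


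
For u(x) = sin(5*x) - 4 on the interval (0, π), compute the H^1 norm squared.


||u||_{H^1(0,π)}^2 = -16/5 + 29*π

u'(x) = 5*cos(5*x).
Expand u² and (u')² and integrate term by term on (0, π), using: for integers n ≥ 1, ∫_0^π sin²(nx) dx = ∫_0^π cos²(nx) dx = π/2; for n ≠ n', ∫_0^π sin(nx)sin(n'x) dx = ∫_0^π cos(nx)cos(n'x) dx = 0; and by product-to-sum, ∫_0^π sin(nx)cos(n'x) dx = ½∫_0^π [sin((n+n')x) + sin((n−n')x)] dx, which is 0 when n+n' is even and 2n/(n²−n'²) when n+n' is odd (it need not vanish on (0, π)). For the constant mode: ∫_0^π 1 dx = π, ∫_0^π cos(nx) dx = 0, ∫_0^π sin(nx) dx = (1−(−1)^n)/n.
  u² squared terms: (-4)²·∫1 dx = 16·π = 16*π;  (1)²·∫sin(5x)² dx = 1·π/2 = π/2.
  u² cross terms: 2·(-4)·(1)·∫1·sin(5x) dx = -8·(2/5) = -16/5.
  So ∫_0^π u² dx = 16*π + π/2 − 16/5 = -16/5 + 33*π/2.
  (u')² squared terms: (5)²·∫cos(5x)² dx = 25·π/2 = 25*π/2.
  So ∫_0^π (u')² dx = 25*π/2.
||u||_{H^1}^2 = (-16/5 + 33*π/2) + (25*π/2) = -16/5 + 29*π.


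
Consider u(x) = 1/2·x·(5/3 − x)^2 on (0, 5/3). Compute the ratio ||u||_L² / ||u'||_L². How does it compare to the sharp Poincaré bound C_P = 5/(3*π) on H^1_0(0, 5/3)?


||u||_L² / ||u'||_L² = 5*sqrt(14)/42 < C_P = 5/(3*π).

u(x) = 1/2·x·(5/3 − x)^2, so u'(x) = (3*x - 5)*(9*x - 5)/18.
u(x) = 1/2·x·(5/3 − x)^2 vanishes at x = 0 and x = 5/3, so u ∈ H^1_0(0, 5/3). Differentiate via the product rule and integrate the resulting polynomials term by term.
  ∫_0^5/3 u² dx = ∫_0^5/3 (x^6/4 - 5*x^5/3 + 25*x^4/6 - 125*x^3/27 + 625*x^2/324) dx. Term by term:
    ∫_0^5/3 x^6/4 dx = 78125/61236;  ∫_0^5/3 -5*x^5/3 dx = -78125/13122;  ∫_0^5/3 25*x^4/6 dx = 15625/1458;
    ∫_0^5/3 -125*x^3/27 dx = -78125/8748;  ∫_0^5/3 625*x^2/324 dx = 78125/26244.
  Sum: 78125/61236 − 78125/13122 + 15625/1458 − 78125/8748 + 78125/26244 = 15625/183708.
  ∫_0^5/3 (u')² dx = ∫_0^5/3 (9*x^4/4 - 10*x^3 + 275*x^2/18 - 250*x/27 + 625/324) dx. Term by term:
    ∫_0^5/3 9*x^4/4 dx = 625/108;  ∫_0^5/3 -10*x^3 dx = -3125/162;  ∫_0^5/3 275*x^2/18 dx = 34375/1458;
    ∫_0^5/3 -250*x/27 dx = -3125/243;  ∫_0^5/3 625/324 dx = 3125/972.
  Sum: 625/108 − 3125/162 + 34375/1458 − 3125/243 + 3125/972 = 625/1458.
∫_0^5/3 u² dx = 15625/183708, so ||u||_L² = 125*sqrt(7)/1134.
∫_0^5/3 (u')² dx = 625/1458, so ||u'||_L² = 25*sqrt(2)/54.
Ratio ||u||_L² / ||u'||_L² = 5*sqrt(14)/42.
Sharp Poincaré constant on H^1_0(0, 5/3) is C_P = L/π = 5/(3*π), achieved by sin(3*π/5·x).
A polynomial bump cannot attain the sharp Poincaré constant (only the first sine eigenfunction does), so the ratio is strictly less than C_P, consistent with ||u||_L² ≤ C_P ||u'||_L².


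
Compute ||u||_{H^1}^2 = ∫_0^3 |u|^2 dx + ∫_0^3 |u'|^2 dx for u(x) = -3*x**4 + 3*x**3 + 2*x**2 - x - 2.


||u||_{H^1}^2 = 733857/28

The H^1 norm (squared) on an interval (0, L) is
  ||u||_{H^1}^2 = ∫_0^L u(x)^2 dx + ∫_0^L u'(x)^2 dx.
Compute u'(x) = -12*x**3 + 9*x**2 + 4*x - 1.
Then u(x)^2 = 9*x**8 - 18*x**7 - 3*x**6 + 18*x**5 + 10*x**4 - 16*x**3 - 7*x**2 + 4*x + 4 and u'(x)^2 = 144*x**6 - 216*x**5 - 15*x**4 + 96*x**3 - 2*x**2 - 8*x + 1.
Integrate each monomial from 0 to 3 using ∫_0^3 c·x^n dx = c·3^(n+1)/(n+1):
  ∫_0^3 u(x)^2 dx = ∫_0^3 (9*x^8 - 18*x^7 - 3*x^6 + 18*x^5 + 10*x^4 - 16*x^3 - 7*x^2 + 4*x + 4) dx. Term by term:
    ∫_0^3 9*x^8 dx = 19683;  ∫_0^3 -18*x^7 dx = -59049/4;  ∫_0^3 -3*x^6 dx = -6561/7;
    ∫_0^3 18*x^5 dx = 2187;  ∫_0^3 10*x^4 dx = 486;  ∫_0^3 -16*x^3 dx = -324;
    ∫_0^3 -7*x^2 dx = -63;  ∫_0^3 4*x dx = 18;  ∫_0^3 4 dx = 12.
  Sum: 19683 − 59049/4 − 6561/7 + 2187 + 486 − 324 − 63 + 18 + 12 = 176385/28.
  ∫_0^3 u'(x)^2 dx = ∫_0^3 (144*x^6 - 216*x^5 - 15*x^4 + 96*x^3 - 2*x^2 - 8*x + 1) dx. Term by term:
    ∫_0^3 144*x^6 dx = 314928/7;  ∫_0^3 -216*x^5 dx = -26244;  ∫_0^3 -15*x^4 dx = -729;
    ∫_0^3 96*x^3 dx = 1944;  ∫_0^3 -2*x^2 dx = -18;  ∫_0^3 -8*x dx = -36;
    ∫_0^3 1 dx = 3.
  Sum: 314928/7 − 26244 − 729 + 1944 − 18 − 36 + 3 = 139368/7.
Adding: ||u||_{H^1}^2 = 176385/28 + 139368/7 = 733857/28.


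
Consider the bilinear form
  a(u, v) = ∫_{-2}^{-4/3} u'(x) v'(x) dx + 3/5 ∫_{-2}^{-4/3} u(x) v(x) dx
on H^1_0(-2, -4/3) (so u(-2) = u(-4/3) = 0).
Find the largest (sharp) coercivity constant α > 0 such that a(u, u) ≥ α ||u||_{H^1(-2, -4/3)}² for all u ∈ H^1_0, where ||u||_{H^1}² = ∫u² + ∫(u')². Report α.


α = 3*(4 + 15*π^2)/(5*(4 + 9*π^2))

Coercivity of a(·,·) on H^1_0(-2, -4/3) means a(u, u) ≥ α ||u||_{H^1}² for every u ∈ H^1_0.
The interval has length L = 2/3, and Poincaré/coercivity depend only on L. Here a(u, u) = ∫(u')² + (3/5)·∫u².
Here 0 < c = 3/5 < 1. The condition a(u,u) ≥ α||u||_{H^1}² reads (1−α)∫(u')² ≥ (α−c)∫u². Any admissible α is ≤ 1 (rapidly oscillating u have ∫u²/∫(u')² → 0), and α = 1 would force 0 ≥ (1−c)∫u², impossible since c < 1; so 1−α > 0. By the sharp Poincaré inequality on H^1_0 of an interval of length L, ∫(u')² ≥ (π/L)²∫u² with equality for the first sine mode sin(π(x−x₀)/L) (x₀ the left endpoint), so the inequality holds for all u iff (1−α)(π/L)² ≥ α − c, i.e. α ≤ ((π/L)² + c)/((π/L)² + 1) = (1 + c(L/π)²)/(1 + (L/π)²). With (π/L)² = 9*π^2/4 and c = 3/5, the largest admissible constant is α = ((π/L)² + c)/((π/L)² + 1).
Simplifying, α = 3*(4 + 15*π^2)/(5*(4 + 9*π^2)).


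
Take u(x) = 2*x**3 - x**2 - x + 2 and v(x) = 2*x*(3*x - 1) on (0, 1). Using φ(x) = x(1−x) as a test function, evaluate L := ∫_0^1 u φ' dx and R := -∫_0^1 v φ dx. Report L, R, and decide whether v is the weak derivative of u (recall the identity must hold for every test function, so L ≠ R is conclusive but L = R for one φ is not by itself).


LHS = 1/30, RHS = -2/15. No, v is not the weak derivative of u.

u(x) = 2*x**3 - x**2 - x + 2, classical derivative u'(x) = 6*x**2 - 2*x - 1.
φ(x) = x(1−x), so φ'(x) = 1 - 2*x.
Note φ(0) = φ(1) = 0, so the boundary term u·φ vanishes.
LHS = ∫_0^1 u(x) φ'(x) dx = ∫_0^1 (-4*x^4 + 4*x^3 + x^2 - 5*x + 2) dx. Term by term:
  ∫_0^1 -4*x^4 dx = -4/5;  ∫_0^1 4*x^3 dx = 1;  ∫_0^1 x^2 dx = 1/3;
  ∫_0^1 -5*x dx = -5/2;  ∫_0^1 2 dx = 2.
Sum: -4/5 + 1 + 1/3 − 5/2 + 2 = 1/30.
So LHS = 1/30.
∫_0^1 v(x) φ(x) dx = ∫_0^1 (-6*x^4 + 8*x^3 - 2*x^2) dx. Term by term:
  ∫_0^1 -6*x^4 dx = -6/5;  ∫_0^1 8*x^3 dx = 2;  ∫_0^1 -2*x^2 dx = -2/3.
Sum: -6/5 + 2 − 2/3 = 2/15.
So RHS = -∫_0^1 v(x) φ(x) dx = -2/15.
LHS − RHS = 1/6 ≠ 0, so the identity fails.
(For a valid weak derivative the identity must hold for EVERY test function, in particular this one. The failure shows v is NOT the weak derivative of u.)
Correct weak derivative would be u'(x) = 6*x**2 - 2*x - 1.


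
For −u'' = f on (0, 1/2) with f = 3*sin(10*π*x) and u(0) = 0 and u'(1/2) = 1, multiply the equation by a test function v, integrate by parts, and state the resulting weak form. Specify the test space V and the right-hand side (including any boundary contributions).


V = {v ∈ H^1(0, 1/2) : v(0) = 0} (test functions vanish at x = 0 where u is specified); weak form: ∫_0^1/2 u'v' dx = ∫_0^1/2 (3*sin(10*π*x)) v dx + v(1/2) for all v ∈ V.

Multiply both sides by a test function v and integrate from 0 to 1/2:
  ∫_0^1/2 −u''(x) v(x) dx = ∫_0^1/2 f(x) v(x) dx.
Integrate the LHS by parts once:
  ∫_0^1/2 −u'' v dx = −[u'(x) v(x)]_0^1/2 + ∫_0^1/2 u'(x) v'(x) dx.
Thus ∫_0^1/2 u'(x) v'(x) dx = ∫_0^1/2 f(x) v(x) dx + [u'(x) v(x)]_0^1/2.
Choose V so that boundary terms are either known or forced to vanish.
Mixed BC: u(0) = 0 (Dirichlet) and u'(1/2) = 1 (Neumann). Define V = {v ∈ H^1(0, 1/2) : v(0) = 0}. Then [u' v]_0^1/2 = u'(1/2)·v(1/2) − u'(0)·0 = v(1/2).
Weak formulation: find u (satisfying any essential BC) such that ∫_0^1/2 u'(x) v'(x) dx = ∫_0^1/2 f v dx + v(1/2) for all v ∈ V (Dirichlet at 0 absorbed into V; Neumann datum at x = 1/2 contributes the boundary term).
Substituting f(x) = 3*sin(10*π*x), the right-hand side is ∫_0^1/2 (3*sin(10*π*x)) v dx + v(1/2).
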